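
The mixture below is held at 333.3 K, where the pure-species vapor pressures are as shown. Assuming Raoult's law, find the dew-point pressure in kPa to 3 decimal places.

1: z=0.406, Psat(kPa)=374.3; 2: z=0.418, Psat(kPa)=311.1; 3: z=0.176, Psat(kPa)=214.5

Pdew = 307.804 kPa

At the dew point ψ → 1, so Σzᵢ/Kᵢ = 1 with Kᵢ = Pᵢˢᵃᵗ/P ⇒ 1/P = Σzᵢ/Pᵢˢᵃᵗ.
1/P = 0.406/374.3 + 0.418/311.1 + 0.176/214.5 = 0.003249 ⇒ P = 307.804 kPa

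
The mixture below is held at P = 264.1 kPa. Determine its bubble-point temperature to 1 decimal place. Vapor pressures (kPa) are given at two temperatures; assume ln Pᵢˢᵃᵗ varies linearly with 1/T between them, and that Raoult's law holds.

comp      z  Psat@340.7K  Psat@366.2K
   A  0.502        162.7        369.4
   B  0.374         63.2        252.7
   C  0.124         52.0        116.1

T = 363.2 K

Bubble-point temperature: ΣzᵢPᵢˢᵃᵗ(T) = P. Interpolate ln Pᵢˢᵃᵗ = aᵢ + bᵢ/T.
  T = 340.7 K: ΣzᵢPᵢˢᵃᵗ = 111.76 kPa
  T = 366.2 K: ΣzᵢPᵢˢᵃᵗ = 294.35 kPa
  T = 353.4 K: ΣzᵢPᵢˢᵃᵗ = 182.79 kPa
  T = 359.8 K: ΣzᵢPᵢˢᵃᵗ = 232.49 kPa
  T = 363.0 K: ΣzᵢPᵢˢᵃᵗ = 261.74 kPa
  T = 364.6 K: ΣzᵢPᵢˢᵃᵗ = 277.60 kPa
Interpolating between 363.0 K and 364.6 K gives T ≈ 363.2 K.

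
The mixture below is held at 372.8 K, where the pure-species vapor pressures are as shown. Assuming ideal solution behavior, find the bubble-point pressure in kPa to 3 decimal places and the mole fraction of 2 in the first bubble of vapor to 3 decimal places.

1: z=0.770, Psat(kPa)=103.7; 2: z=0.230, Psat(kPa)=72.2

At the bubble point ψ → 0, so ΣzᵢKᵢ = 1 with Kᵢ = Pᵢˢᵃᵗ/P ⇒ P = ΣzᵢPᵢˢᵃᵗ.
P = 0.770·103.7 + 0.230·72.2 = 96.455 kPa
yᵢ = zᵢPᵢˢᵃᵗ/P ⇒ y_2 = 0.230·72.2/96.455 = 0.172

Pbub = 96.455 kPa, y_2 = 0.172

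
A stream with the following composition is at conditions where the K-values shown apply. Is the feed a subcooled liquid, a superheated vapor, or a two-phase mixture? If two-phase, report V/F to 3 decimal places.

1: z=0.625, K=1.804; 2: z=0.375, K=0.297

two-phase, V/F = 0.423

ΣzᵢKᵢ = 1.239; Σzᵢ/Kᵢ = 1.609.
Both exceed 1, so a two-phase solution exists.
Material balance + equilibrium reduce to Σ zᵢ(Kᵢ−1)/(1+ψ(Kᵢ−1)) = 0.
Binary case is linear: z₁(K₁−1)(1+ψ(K₂−1)) + z₂(K₂−1)(1+ψ(K₁−1)) = 0
⇒ ψ = [z₁(K₁−1)+z₂(K₂−1)] / [−(K₁−1)(K₂−1)] = 0.2389/0.5652 = 0.423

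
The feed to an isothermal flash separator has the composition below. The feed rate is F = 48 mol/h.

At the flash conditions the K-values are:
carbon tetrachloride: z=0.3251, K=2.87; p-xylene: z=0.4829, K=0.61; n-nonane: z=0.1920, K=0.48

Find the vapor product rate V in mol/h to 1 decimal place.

Rachford–Rice: g(V/F) = Σ zᵢ(Kᵢ−1)/(1+V/F(Kᵢ−1)) = 0.
g(0) = ΣzᵢKᵢ − 1 = 0.3198 and g(1) = 1 − Σzᵢ/Kᵢ = -0.3049, so a root lies in (0, 1).
Iterate (Newton) starting at V/F = 0.5:
  V/F = 0.5000: g = -0.05469, g' = -0.5118 → V/F = 0.3931
  V/F = 0.3931: g = 0.00243, g' = -0.5621 → V/F = 0.3975
Converged at V/F = 0.3975.
Then V = V/F·F = 0.3975·48 = 19.1 mol/h and L = F − V = 28.9 mol/h.

V = 19.1 mol/h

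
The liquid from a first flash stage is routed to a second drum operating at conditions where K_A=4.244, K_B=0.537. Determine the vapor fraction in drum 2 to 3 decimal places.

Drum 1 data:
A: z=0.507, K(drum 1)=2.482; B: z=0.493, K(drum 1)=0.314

Drum 1:
Let ψ₁ = V/F and solve Σ zᵢ(Kᵢ−1)/(1+ψ₁(Kᵢ−1)) = 0.
Feasibility: ΣzᵢKᵢ = 1.413, Σzᵢ/Kᵢ = 1.774 — both > 1, two phases present.
Binary case is linear: z₁(K₁−1)(1+ψ₁(K₂−1)) + z₂(K₂−1)(1+ψ₁(K₁−1)) = 0
⇒ ψ₁ = [z₁(K₁−1)+z₂(K₂−1)] / [−(K₁−1)(K₂−1)] = 0.4132/1.0167 = 0.406
Drum-1 compositions:
  A: x = 0.316, y = 0.785
  B: x = 0.684, y = 0.215
Drum-2 feed = drum-1 liquid: z₂ = (0.3164, 0.6836).
Drum 2:
Binary case is linear: z₁(K₁−1)(1+ψ₂(K₂−1)) + z₂(K₂−1)(1+ψ₂(K₁−1)) = 0
⇒ ψ₂ = [z₁(K₁−1)+z₂(K₂−1)] / [−(K₁−1)(K₂−1)] = 0.7100/1.5020 = 0.473
  A: x = 0.125, y = 0.530
  B: x = 0.875, y = 0.470

V/F (drum 2) = 0.473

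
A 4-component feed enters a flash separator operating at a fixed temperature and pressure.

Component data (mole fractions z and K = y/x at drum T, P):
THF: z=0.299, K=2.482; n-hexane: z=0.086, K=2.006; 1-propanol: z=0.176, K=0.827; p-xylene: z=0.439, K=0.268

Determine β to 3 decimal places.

β = 0.207

Rachford–Rice: g(β) = Σ zᵢ(Kᵢ−1)/(1+β(Kᵢ−1)) = 0.
Feasibility: ΣzᵢKᵢ = 1.178, Σzᵢ/Kᵢ = 2.014 — both > 1, two phases present.
Iterate (Newton) starting at β = 0.5:
  β = 0.500: g = -0.2281, g' = -0.847 → β = 0.231
  β = 0.231: g = -0.0178, g' = -0.768 → β = 0.207
Converged at β = 0.207.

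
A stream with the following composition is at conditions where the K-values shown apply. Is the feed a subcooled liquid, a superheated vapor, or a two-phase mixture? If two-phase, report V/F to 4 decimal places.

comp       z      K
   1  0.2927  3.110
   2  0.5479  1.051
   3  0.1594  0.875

superheated vapor

ΣzᵢKᵢ = 1.6256; Σzᵢ/Kᵢ = 0.7976.
Since Σzᵢ/Kᵢ < 1 the mixture is above its dew point — single vapor phase.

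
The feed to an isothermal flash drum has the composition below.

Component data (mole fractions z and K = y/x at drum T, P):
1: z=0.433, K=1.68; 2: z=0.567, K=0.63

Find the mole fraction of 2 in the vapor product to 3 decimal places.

y_2 = 0.408

Let ψ = V/F and solve Σ zᵢ(Kᵢ−1)/(1+ψ(Kᵢ−1)) = 0.
Check two-phase: ΣzᵢKᵢ = 1.085 > 1 and Σzᵢ/Kᵢ = 1.158 > 1, so g(0) = 0.085 > 0 and g(1) = -0.158 < 0.
Iterate (Newton) starting at ψ = 0.52:
  ψ = 0.520: g = -0.0422, g' = -0.228 → ψ = 0.335
  ψ = 0.335: g = 0.0004, g' = -0.234 → ψ = 0.336
Converged at ψ = 0.336.
Compositions from xᵢ = zᵢ/(1+ψ(Kᵢ−1)), yᵢ = Kᵢxᵢ:
  1: x = 0.352, y = 0.592
  2: x = 0.648, y = 0.408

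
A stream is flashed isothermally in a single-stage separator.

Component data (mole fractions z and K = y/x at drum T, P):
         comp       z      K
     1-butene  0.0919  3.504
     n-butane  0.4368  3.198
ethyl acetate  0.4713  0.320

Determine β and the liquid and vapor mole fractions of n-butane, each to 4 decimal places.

Material balance + equilibrium reduce to Σ zᵢ(Kᵢ−1)/(1+β(Kᵢ−1)) = 0.
Check two-phase: ΣzᵢKᵢ = 1.8697 > 1 and Σzᵢ/Kᵢ = 1.6356 > 1, so g(0) = 0.8697 > 0 and g(1) = -0.6356 < 0.
Iterate (Newton) starting at β = 0.58:
  β = 0.5800: g = -0.01332, g' = -1.0978 → β = 0.5679
  β = 0.5679: g = -0.00002, g' = -1.0941 → β = 0.5678
Converged at β = 0.5678.
Compositions from xᵢ = zᵢ/(1+β(Kᵢ−1)), yᵢ = Kᵢxᵢ:
  1-butene: x = 0.0379, y = 0.1330
  n-butane: x = 0.1943, y = 0.6214
  ethyl acetate: x = 0.7678, y = 0.2457

β = 0.5678, x_n-butane = 0.1943, y_n-butane = 0.6214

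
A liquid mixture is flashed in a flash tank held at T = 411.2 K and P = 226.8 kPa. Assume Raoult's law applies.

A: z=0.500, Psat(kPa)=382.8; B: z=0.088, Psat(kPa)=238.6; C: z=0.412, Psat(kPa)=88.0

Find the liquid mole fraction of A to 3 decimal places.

Raoult's law: Kᵢ = Pᵢˢᵃᵗ/P = Pᵢˢᵃᵗ/226.8.
  K_A = 382.8/226.8 = 1.68783, K_B = 238.6/226.8 = 1.05203, K_C = 88.0/226.8 = 0.38801
Iterate (Newton) starting at ψ = 0.5:
  ψ = 0.500: g = -0.1029, g' = -0.452 → ψ = 0.272
  ψ = 0.272: g = -0.0083, g' = -0.390 → ψ = 0.251
Converged at ψ = 0.251.
Compositions from xᵢ = zᵢ/(1+ψ(Kᵢ−1)), yᵢ = Kᵢxᵢ:
  A: x = 0.426, y = 0.720
  B: x = 0.087, y = 0.091
  C: x = 0.487, y = 0.189

x_A = 0.426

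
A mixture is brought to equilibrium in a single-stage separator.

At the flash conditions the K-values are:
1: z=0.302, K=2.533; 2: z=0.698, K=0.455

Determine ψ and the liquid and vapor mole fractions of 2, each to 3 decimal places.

Binary case is linear: z₁(K₁−1)(1+ψ(K₂−1)) + z₂(K₂−1)(1+ψ(K₁−1)) = 0
⇒ ψ = [z₁(K₁−1)+z₂(K₂−1)] / [−(K₁−1)(K₂−1)] = 0.0826/0.8355 = 0.099
Compositions from xᵢ = zᵢ/(1+ψ(Kᵢ−1)), yᵢ = Kᵢxᵢ:
  1: x = 0.262, y = 0.664
  2: x = 0.738, y = 0.336

ψ = 0.099, x_2 = 0.738, y_2 = 0.336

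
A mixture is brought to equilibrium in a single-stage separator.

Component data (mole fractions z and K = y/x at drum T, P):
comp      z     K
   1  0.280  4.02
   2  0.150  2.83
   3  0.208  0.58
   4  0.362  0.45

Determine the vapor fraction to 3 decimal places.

Let ψ = V/F and solve Σ zᵢ(Kᵢ−1)/(1+ψ(Kᵢ−1)) = 0.
Check two-phase: ΣzᵢKᵢ = 1.834 > 1 and Σzᵢ/Kᵢ = 1.286 > 1, so g(0) = 0.834 > 0 and g(1) = -0.286 < 0.
Iterate (Newton) starting at ψ = 0.6:
  ψ = 0.600: g = 0.0176, g' = -0.747 → ψ = 0.624
Converged at ψ = 0.624.

ψ = 0.624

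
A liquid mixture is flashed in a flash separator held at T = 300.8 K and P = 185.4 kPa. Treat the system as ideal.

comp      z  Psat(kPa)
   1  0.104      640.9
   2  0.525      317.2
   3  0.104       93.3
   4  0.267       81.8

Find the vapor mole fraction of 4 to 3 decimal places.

y_4 = 0.201

Raoult's law: Kᵢ = Pᵢˢᵃᵗ/P = Pᵢˢᵃᵗ/185.4.
  K_1 = 640.9/185.4 = 3.45685, K_2 = 317.2/185.4 = 1.71090, K_3 = 93.3/185.4 = 0.50324, K_4 = 81.8/185.4 = 0.44121
Material balance + equilibrium reduce to Σ zᵢ(Kᵢ−1)/(1+V/F(Kᵢ−1)) = 0.
Feasibility: ΣzᵢKᵢ = 1.428, Σzᵢ/Kᵢ = 1.149 — both > 1, two phases present.
Newton iteration, V/F⁰ = 0.5:
  V/F = 0.500: g = 0.1142, g' = -0.477 → V/F = 0.740
  V/F = 0.740: g = -0.0006, g' = -0.499 → V/F = 0.738
Converged at V/F = 0.738.
Compositions from xᵢ = zᵢ/(1+V/F(Kᵢ−1)), yᵢ = Kᵢxᵢ:
  1: x = 0.037, y = 0.128
  2: x = 0.344, y = 0.589
  3: x = 0.164, y = 0.083
  4: x = 0.455, y = 0.201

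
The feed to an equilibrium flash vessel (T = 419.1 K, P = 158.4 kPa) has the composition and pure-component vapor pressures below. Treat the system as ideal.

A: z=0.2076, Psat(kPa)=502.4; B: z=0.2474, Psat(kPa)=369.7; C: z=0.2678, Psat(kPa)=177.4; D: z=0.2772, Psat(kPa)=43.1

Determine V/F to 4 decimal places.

V/F = 0.6626

Raoult's law: Kᵢ = Pᵢˢᵃᵗ/P = Pᵢˢᵃᵗ/158.4.
  K_A = 502.4/158.4 = 3.171717, K_B = 369.7/158.4 = 2.333965, K_C = 177.4/158.4 = 1.119949, K_D = 43.1/158.4 = 0.272096
Material balance + equilibrium reduce to Σ zᵢ(Kᵢ−1)/(1+V/F(Kᵢ−1)) = 0.
g(0) = ΣzᵢKᵢ − 1 = 0.6112 and g(1) = 1 − Σzᵢ/Kᵢ = -0.4293, so a root lies in (0, 1).
Newton–Raphson from V/F = 0.5:
  V/F = 0.5000: g = 0.12719, g' = -0.7499 → V/F = 0.6696
  V/F = 0.6696: g = -0.00588, g' = -0.8477 → V/F = 0.6627
  V/F = 0.6627: g = -0.00003, g' = -0.8400 → V/F = 0.6626
Converged at V/F = 0.6626.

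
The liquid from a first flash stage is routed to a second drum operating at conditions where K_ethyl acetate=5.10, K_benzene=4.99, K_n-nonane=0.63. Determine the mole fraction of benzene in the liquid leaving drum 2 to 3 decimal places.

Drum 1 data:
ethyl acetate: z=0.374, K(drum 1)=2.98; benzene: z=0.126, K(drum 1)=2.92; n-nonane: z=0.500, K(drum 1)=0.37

Drum 1:
Newton iteration, ψ₁⁰ = 0.49:
  ψ₁ = 0.490: g = 0.0448, g' = -0.916 → ψ₁ = 0.539
Converged at ψ₁ = 0.539.
Drum-1 compositions:
  ethyl acetate: x = 0.181, y = 0.539
  benzene: x = 0.062, y = 0.181
  n-nonane: x = 0.757, y = 0.280
Drum-2 feed = drum-1 liquid: z₂ = (0.1809, 0.0619, 0.7572).
Drum 2:
Rachford–Rice: g(ψ₂) = Σ zᵢ(Kᵢ−1)/(1+ψ₂(Kᵢ−1)) = 0.
g(0) = ΣzᵢKᵢ − 1 = 0.709 and g(1) = 1 − Σzᵢ/Kᵢ = -0.250, so a root lies in (0, 1).
Newton iteration, ψ₂⁰ = 0.5:
  ψ₂ = 0.500: g = -0.0181, g' = -0.593 → ψ₂ = 0.469
  ψ₂ = 0.469: g = 0.0005, g' = -0.627 → ψ₂ = 0.470
Converged at ψ₂ = 0.470.
  ethyl acetate: x = 0.062, y = 0.315
  benzene: x = 0.022, y = 0.107
  n-nonane: x = 0.917, y = 0.578

x_benzene (drum 2) = 0.022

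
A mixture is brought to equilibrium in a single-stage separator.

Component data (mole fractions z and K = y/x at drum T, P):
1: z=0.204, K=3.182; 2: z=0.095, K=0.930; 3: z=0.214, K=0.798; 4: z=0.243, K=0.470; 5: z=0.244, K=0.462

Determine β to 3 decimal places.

Rachford–Rice: g(β) = Σ zᵢ(Kᵢ−1)/(1+β(Kᵢ−1)) = 0.
g(0) = ΣzᵢKᵢ − 1 = 0.135 and g(1) = 1 − Σzᵢ/Kᵢ = -0.480, so a root lies in (0, 1).
Newton–Raphson from β = 0.42:
  β = 0.420: g = -0.1571, g' = -0.506 → β = 0.110
  β = 0.110: g = 0.0320, g' = -0.799 → β = 0.150
  β = 0.150: g = 0.0015, g' = -0.726 → β = 0.152
Converged at β = 0.152.

β = 0.152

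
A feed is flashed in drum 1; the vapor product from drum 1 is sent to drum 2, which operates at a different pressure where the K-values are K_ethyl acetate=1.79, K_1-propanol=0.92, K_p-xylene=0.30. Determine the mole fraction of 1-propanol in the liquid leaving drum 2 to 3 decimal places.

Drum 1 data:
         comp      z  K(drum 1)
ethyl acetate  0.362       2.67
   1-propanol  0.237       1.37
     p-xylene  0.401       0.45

Drum 1:
Let ψ₁ = V/F and solve Σ zᵢ(Kᵢ−1)/(1+ψ₁(Kᵢ−1)) = 0.
Feasibility: ΣzᵢKᵢ = 1.472, Σzᵢ/Kᵢ = 1.200 — both > 1, two phases present.
Newton iteration, ψ₁⁰ = 0.58:
  ψ₁ = 0.580: g = 0.0554, g' = -0.544 → ψ₁ = 0.682
  ψ₁ = 0.682: g = -0.0002, g' = -0.552 → ψ₁ = 0.681
Converged at ψ₁ = 0.681.
Drum-1 compositions:
  ethyl acetate: x = 0.169, y = 0.452
  1-propanol: x = 0.189, y = 0.259
  p-xylene: x = 0.641, y = 0.289
Drum-2 feed = drum-1 vapor: z₂ = (0.4521, 0.2593, 0.2886).
Drum 2:
Rachford–Rice: g(ψ₂) = Σ zᵢ(Kᵢ−1)/(1+ψ₂(Kᵢ−1)) = 0.
Feasibility: ΣzᵢKᵢ = 1.134, Σzᵢ/Kᵢ = 1.497 — both > 1, two phases present.
Iterate (Newton) starting at ψ₂ = 0.67:
  ψ₂ = 0.670: g = -0.1689, g' = -0.624 → ψ₂ = 0.399
  ψ₂ = 0.399: g = -0.0304, g' = -0.437 → ψ₂ = 0.330
  ψ₂ = 0.330: g = -0.0007, g' = -0.418 → ψ₂ = 0.328
Converged at ψ₂ = 0.328.
  ethyl acetate: x = 0.359, y = 0.643
  1-propanol: x = 0.266, y = 0.245
  p-xylene: x = 0.375, y = 0.112

x_1-propanol (drum 2) = 0.266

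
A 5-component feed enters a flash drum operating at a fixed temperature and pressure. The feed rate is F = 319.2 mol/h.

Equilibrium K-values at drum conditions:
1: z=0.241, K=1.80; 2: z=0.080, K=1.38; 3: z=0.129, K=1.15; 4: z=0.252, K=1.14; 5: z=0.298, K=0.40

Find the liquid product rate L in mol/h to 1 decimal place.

L = 203.9 mol/h

Material balance + equilibrium reduce to Σ zᵢ(Kᵢ−1)/(1+ψ(Kᵢ−1)) = 0.
g(0) = ΣzᵢKᵢ − 1 = 0.099 and g(1) = 1 − Σzᵢ/Kᵢ = -0.270, so a root lies in (0, 1).
Newton–Raphson from ψ = 0.46:
  ψ = 0.460: g = -0.0289, g' = -0.302 → ψ = 0.364
  ψ = 0.364: g = -0.0009, g' = -0.284 → ψ = 0.361
Converged at ψ = 0.361.
Then V = ψ·F = 0.3611·319.2 = 115.3 mol/h and L = F − V = 203.9 mol/h.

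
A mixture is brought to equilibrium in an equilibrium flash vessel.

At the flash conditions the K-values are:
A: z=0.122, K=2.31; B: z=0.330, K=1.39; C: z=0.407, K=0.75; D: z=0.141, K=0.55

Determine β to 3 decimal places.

Material balance + equilibrium reduce to Σ zᵢ(Kᵢ−1)/(1+β(Kᵢ−1)) = 0.
Feasibility: ΣzᵢKᵢ = 1.123, Σzᵢ/Kᵢ = 1.089 — both > 1, two phases present.
Iterate (Newton) starting at β = 0.5:
  β = 0.500: g = 0.0061, g' = -0.192 → β = 0.532
Converged at β = 0.532.

β = 0.532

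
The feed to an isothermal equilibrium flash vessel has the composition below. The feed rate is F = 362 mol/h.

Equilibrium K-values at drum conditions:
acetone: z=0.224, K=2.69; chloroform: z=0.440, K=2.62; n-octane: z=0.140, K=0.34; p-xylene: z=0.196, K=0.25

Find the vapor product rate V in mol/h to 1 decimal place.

Rachford–Rice: g(ψ) = Σ zᵢ(Kᵢ−1)/(1+ψ(Kᵢ−1)) = 0.
Feasibility: ΣzᵢKᵢ = 1.852, Σzᵢ/Kᵢ = 1.447 — both > 1, two phases present.
Newton iteration, ψ⁰ = 0.65:
  ψ = 0.650: g = 0.0789, g' = -1.026 → ψ = 0.727
  ψ = 0.727: g = -0.0036, g' = -1.131 → ψ = 0.724
Converged at ψ = 0.724.
Then V = ψ·F = 0.7237·362 = 262.0 mol/h and L = F − V = 100.0 mol/h.

V = 262.0 mol/h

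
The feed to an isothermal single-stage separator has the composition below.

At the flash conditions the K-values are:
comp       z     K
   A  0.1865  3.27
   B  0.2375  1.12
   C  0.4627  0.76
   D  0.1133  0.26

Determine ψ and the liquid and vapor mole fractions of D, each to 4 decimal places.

ψ = 0.4169, x_D = 0.1639, y_D = 0.0426

Let ψ = V/F and solve Σ zᵢ(Kᵢ−1)/(1+ψ(Kᵢ−1)) = 0.
g(0) = ΣzᵢKᵢ − 1 = 0.2570 and g(1) = 1 − Σzᵢ/Kᵢ = -0.3137, so a root lies in (0, 1).
Iterate (Newton) starting at ψ = 0.5:
  ψ = 0.5000: g = -0.03409, g' = -0.4046 → ψ = 0.4157
  ψ = 0.4157: g = 0.00050, g' = -0.4198 → ψ = 0.4169
Converged at ψ = 0.4169.
Compositions from xᵢ = zᵢ/(1+ψ(Kᵢ−1)), yᵢ = Kᵢxᵢ:
  A: x = 0.0958, y = 0.3133
  B: x = 0.2262, y = 0.2533
  C: x = 0.5141, y = 0.3908
  D: x = 0.1639, y = 0.0426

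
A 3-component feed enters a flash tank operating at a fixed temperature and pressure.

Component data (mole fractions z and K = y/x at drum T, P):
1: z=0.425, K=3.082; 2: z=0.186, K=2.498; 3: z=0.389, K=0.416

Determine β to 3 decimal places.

Material balance + equilibrium reduce to Σ zᵢ(Kᵢ−1)/(1+β(Kᵢ−1)) = 0.
Check two-phase: ΣzᵢKᵢ = 1.936 > 1 and Σzᵢ/Kᵢ = 1.147 > 1, so g(0) = 0.936 > 0 and g(1) = -0.147 < 0.
Newton iteration, β⁰ = 0.5:
  β = 0.500: g = 0.2720, g' = -0.843 → β = 0.822
  β = 0.822: g = 0.0139, g' = -0.825 → β = 0.839
Converged at β = 0.839.

β = 0.839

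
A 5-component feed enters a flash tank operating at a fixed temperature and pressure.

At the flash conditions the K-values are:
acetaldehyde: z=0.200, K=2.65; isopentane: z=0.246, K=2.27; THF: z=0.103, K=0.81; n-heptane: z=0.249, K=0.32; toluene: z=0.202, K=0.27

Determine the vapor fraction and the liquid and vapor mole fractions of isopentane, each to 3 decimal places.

Material balance + equilibrium reduce to Σ zᵢ(Kᵢ−1)/(1+ψ(Kᵢ−1)) = 0.
Feasibility: ΣzᵢKᵢ = 1.306, Σzᵢ/Kᵢ = 1.837 — both > 1, two phases present.
Newton iteration, ψ⁰ = 0.53:
  ψ = 0.530: g = -0.1642, g' = -0.869 → ψ = 0.341
  ψ = 0.341: g = -0.0085, g' = -0.806 → ψ = 0.330
Converged at ψ = 0.330.
Compositions from xᵢ = zᵢ/(1+ψ(Kᵢ−1)), yᵢ = Kᵢxᵢ:
  acetaldehyde: x = 0.129, y = 0.343
  isopentane: x = 0.173, y = 0.393
  THF: x = 0.110, y = 0.089
  n-heptane: x = 0.321, y = 0.103
  toluene: x = 0.266, y = 0.072

ψ = 0.330, x_isopentane = 0.173, y_isopentane = 0.393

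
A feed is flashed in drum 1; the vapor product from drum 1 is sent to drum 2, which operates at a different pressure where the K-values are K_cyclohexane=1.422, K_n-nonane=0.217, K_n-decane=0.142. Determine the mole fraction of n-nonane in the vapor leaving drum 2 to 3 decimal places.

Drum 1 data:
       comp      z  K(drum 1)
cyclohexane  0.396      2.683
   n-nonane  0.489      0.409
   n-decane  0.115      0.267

y_n-nonane (drum 2) = 0.065

Drum 1:
Let ψ₁ = V/F and solve Σ zᵢ(Kᵢ−1)/(1+ψ₁(Kᵢ−1)) = 0.
Feasibility: ΣzᵢKᵢ = 1.293, Σzᵢ/Kᵢ = 1.774 — both > 1, two phases present.
Newton–Raphson from ψ₁ = 0.5:
  ψ₁ = 0.500: g = -0.1814, g' = -0.829 → ψ₁ = 0.281
Converged at ψ₁ = 0.281.
Drum-1 compositions:
  cyclohexane: x = 0.269, y = 0.722
  n-nonane: x = 0.586, y = 0.240
  n-decane: x = 0.145, y = 0.039
Drum-2 feed = drum-1 vapor: z₂ = (0.7216, 0.2398, 0.0387).
Drum 2:
Let ψ₂ = V/F and solve Σ zᵢ(Kᵢ−1)/(1+ψ₂(Kᵢ−1)) = 0.
Check two-phase: ΣzᵢKᵢ = 1.084 > 1 and Σzᵢ/Kᵢ = 1.885 > 1, so g(0) = 0.084 > 0 and g(1) = -0.885 < 0.
Newton–Raphson from ψ₂ = 0.5:
  ψ₂ = 0.500: g = -0.1152, g' = -0.572 → ψ₂ = 0.299
  ψ₂ = 0.299: g = -0.0192, g' = -0.403 → ψ₂ = 0.251
  ψ₂ = 0.251: g = -0.0006, g' = -0.379 → ψ₂ = 0.249
Converged at ψ₂ = 0.249.
  cyclohexane: x = 0.653, y = 0.928
  n-nonane: x = 0.298, y = 0.065
  n-decane: x = 0.049, y = 0.007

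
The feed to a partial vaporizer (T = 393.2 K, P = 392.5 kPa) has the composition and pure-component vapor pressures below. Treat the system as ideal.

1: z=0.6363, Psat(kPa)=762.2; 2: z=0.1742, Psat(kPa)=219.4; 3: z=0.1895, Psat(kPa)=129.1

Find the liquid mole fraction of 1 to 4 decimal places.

Raoult's law: Kᵢ = Pᵢˢᵃᵗ/P = Pᵢˢᵃᵗ/392.5.
  K_1 = 762.2/392.5 = 1.941911, K_2 = 219.4/392.5 = 0.558981, K_3 = 129.1/392.5 = 0.328917
Rachford–Rice: g(β) = Σ zᵢ(Kᵢ−1)/(1+β(Kᵢ−1)) = 0.
Feasibility: ΣzᵢKᵢ = 1.3953, Σzᵢ/Kᵢ = 1.2154 — both > 1, two phases present.
Newton iteration, β⁰ = 0.4:
  β = 0.4000: g = 0.16821, g' = -0.5072 → β = 0.7316
  β = 0.7316: g = -0.00843, g' = -0.6011 → β = 0.7176
  β = 0.7176: g = -0.00007, g' = -0.5910 → β = 0.7175
Converged at β = 0.7175.
Compositions from xᵢ = zᵢ/(1+β(Kᵢ−1)), yᵢ = Kᵢxᵢ:
  1: x = 0.3797, y = 0.7373
  2: x = 0.2548, y = 0.1424
  3: x = 0.3655, y = 0.1202

x_1 = 0.3797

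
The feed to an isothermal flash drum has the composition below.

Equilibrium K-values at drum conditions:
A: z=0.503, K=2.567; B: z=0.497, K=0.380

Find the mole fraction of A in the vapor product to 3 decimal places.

y_A = 0.728

Material balance + equilibrium reduce to Σ zᵢ(Kᵢ−1)/(1+ψ(Kᵢ−1)) = 0.
Feasibility: ΣzᵢKᵢ = 1.480, Σzᵢ/Kᵢ = 1.504 — both > 1, two phases present.
Binary case is linear: z₁(K₁−1)(1+ψ(K₂−1)) + z₂(K₂−1)(1+ψ(K₁−1)) = 0
⇒ ψ = [z₁(K₁−1)+z₂(K₂−1)] / [−(K₁−1)(K₂−1)] = 0.4801/0.9715 = 0.494
Compositions from xᵢ = zᵢ/(1+ψ(Kᵢ−1)), yᵢ = Kᵢxᵢ:
  A: x = 0.283, y = 0.728
  B: x = 0.717, y = 0.272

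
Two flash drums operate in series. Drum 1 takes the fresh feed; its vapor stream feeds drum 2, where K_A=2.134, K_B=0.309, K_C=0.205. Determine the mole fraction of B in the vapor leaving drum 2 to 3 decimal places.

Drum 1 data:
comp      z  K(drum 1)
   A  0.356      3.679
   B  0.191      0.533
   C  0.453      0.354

Drum 1:
Material balance + equilibrium reduce to Σ zᵢ(Kᵢ−1)/(1+ψ₁(Kᵢ−1)) = 0.
g(0) = ΣzᵢKᵢ − 1 = 0.572 and g(1) = 1 − Σzᵢ/Kᵢ = -0.735, so a root lies in (0, 1).
Newton iteration, ψ₁⁰ = 0.5:
  ψ₁ = 0.500: g = -0.1410, g' = -0.950 → ψ₁ = 0.352
  ψ₁ = 0.352: g = 0.0057, g' = -1.054 → ψ₁ = 0.357
Converged at ψ₁ = 0.357.
Drum-1 compositions:
  A: x = 0.182, y = 0.669
  B: x = 0.229, y = 0.122
  C: x = 0.589, y = 0.208
Drum-2 feed = drum-1 vapor: z₂ = (0.6694, 0.1222, 0.2084).
Drum 2:
Newton iteration, ψ₂⁰ = 0.5:
  ψ₂ = 0.500: g = 0.0804, g' = -0.850 → ψ₂ = 0.595
  ψ₂ = 0.595: g = -0.0042, g' = -0.949 → ψ₂ = 0.590
Converged at ψ₂ = 0.590.
  A: x = 0.401, y = 0.856
  B: x = 0.206, y = 0.064
  C: x = 0.393, y = 0.080

y_B (drum 2) = 0.064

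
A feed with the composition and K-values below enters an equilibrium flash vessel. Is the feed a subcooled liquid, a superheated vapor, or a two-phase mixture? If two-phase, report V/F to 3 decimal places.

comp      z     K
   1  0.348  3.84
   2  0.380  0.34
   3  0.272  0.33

ΣzᵢKᵢ = 1.555; Σzᵢ/Kᵢ = 2.033.
Both exceed 1, so a two-phase solution exists.
Let ψ = V/F and solve Σ zᵢ(Kᵢ−1)/(1+ψ(Kᵢ−1)) = 0.
Newton–Raphson from ψ = 0.31:
  ψ = 0.310: g = -0.0197, g' = -1.250 → ψ = 0.294
Converged at ψ = 0.294.

two-phase, V/F = 0.294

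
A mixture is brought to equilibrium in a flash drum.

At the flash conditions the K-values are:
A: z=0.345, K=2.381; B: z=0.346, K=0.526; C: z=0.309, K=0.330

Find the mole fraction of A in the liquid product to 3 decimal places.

Material balance + equilibrium reduce to Σ zᵢ(Kᵢ−1)/(1+V/F(Kᵢ−1)) = 0.
Check two-phase: ΣzᵢKᵢ = 1.105 > 1 and Σzᵢ/Kᵢ = 1.739 > 1, so g(0) = 0.105 > 0 and g(1) = -0.739 < 0.
Newton iteration, V/F⁰ = 0.7:
  V/F = 0.700: g = -0.3931, g' = -0.836 → V/F = 0.230
  V/F = 0.230: g = -0.0672, g' = -0.671 → V/F = 0.130
  V/F = 0.130: g = 0.0025, g' = -0.728 → V/F = 0.133
Converged at V/F = 0.133.
Compositions from xᵢ = zᵢ/(1+V/F(Kᵢ−1)), yᵢ = Kᵢxᵢ:
  A: x = 0.291, y = 0.694
  B: x = 0.369, y = 0.194
  C: x = 0.339, y = 0.112

x_A = 0.291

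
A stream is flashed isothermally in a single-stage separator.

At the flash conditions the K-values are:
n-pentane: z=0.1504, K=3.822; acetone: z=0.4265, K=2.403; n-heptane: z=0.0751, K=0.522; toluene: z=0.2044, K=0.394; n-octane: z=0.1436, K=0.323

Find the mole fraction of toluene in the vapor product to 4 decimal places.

y_toluene = 0.1383

Rachford–Rice: g(V/F) = Σ zᵢ(Kᵢ−1)/(1+V/F(Kᵢ−1)) = 0.
Check two-phase: ΣzᵢKᵢ = 1.7658 > 1 and Σzᵢ/Kᵢ = 1.3241 > 1, so g(0) = 0.7658 > 0 and g(1) = -0.3241 < 0.
Newton–Raphson from V/F = 0.54:
  V/F = 0.5400: g = 0.12287, g' = -0.8203 → V/F = 0.6898
  V/F = 0.6898: g = -0.00065, g' = -0.8462 → V/F = 0.6890
Converged at V/F = 0.6890.
Compositions from xᵢ = zᵢ/(1+V/F(Kᵢ−1)), yᵢ = Kᵢxᵢ:
  n-pentane: x = 0.0511, y = 0.1952
  acetone: x = 0.2169, y = 0.5211
  n-heptane: x = 0.1120, y = 0.0585
  toluene: x = 0.3509, y = 0.1383
  n-octane: x = 0.2691, y = 0.0869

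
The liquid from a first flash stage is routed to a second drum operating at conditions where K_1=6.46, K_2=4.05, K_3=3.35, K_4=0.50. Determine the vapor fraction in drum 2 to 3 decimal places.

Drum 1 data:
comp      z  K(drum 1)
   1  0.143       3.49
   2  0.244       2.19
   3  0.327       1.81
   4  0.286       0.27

V/F (drum 2) = 0.557

Drum 1:
Let ψ₁ = V/F and solve Σ zᵢ(Kᵢ−1)/(1+ψ₁(Kᵢ−1)) = 0.
Check two-phase: ΣzᵢKᵢ = 1.703 > 1 and Σzᵢ/Kᵢ = 1.392 > 1, so g(0) = 0.703 > 0 and g(1) = -0.392 < 0.
Newton iteration, ψ₁⁰ = 0.5:
  ψ₁ = 0.500: g = 0.2004, g' = -0.798 → ψ₁ = 0.751
  ψ₁ = 0.751: g = -0.0200, g' = -1.034 → ψ₁ = 0.732
  ψ₁ = 0.732: g = -0.0004, g' = -0.997 → ψ₁ = 0.731
Converged at ψ₁ = 0.731.
Drum-1 compositions:
  1: x = 0.051, y = 0.177
  2: x = 0.130, y = 0.286
  3: x = 0.205, y = 0.372
  4: x = 0.613, y = 0.166
Drum-2 feed = drum-1 liquid: z₂ = (0.0507, 0.1305, 0.2054, 0.6135).
Drum 2:
Let ψ₂ = V/F and solve Σ zᵢ(Kᵢ−1)/(1+ψ₂(Kᵢ−1)) = 0.
Check two-phase: ΣzᵢKᵢ = 1.851 > 1 and Σzᵢ/Kᵢ = 1.328 > 1, so g(0) = 0.851 > 0 and g(1) = -0.328 < 0.
Newton–Raphson from ψ₂ = 0.54:
  ψ₂ = 0.540: g = 0.0129, g' = -0.778 → ψ₂ = 0.557
Converged at ψ₂ = 0.557.
  1: x = 0.013, y = 0.081
  2: x = 0.048, y = 0.196
  3: x = 0.089, y = 0.298
  4: x = 0.850, y = 0.425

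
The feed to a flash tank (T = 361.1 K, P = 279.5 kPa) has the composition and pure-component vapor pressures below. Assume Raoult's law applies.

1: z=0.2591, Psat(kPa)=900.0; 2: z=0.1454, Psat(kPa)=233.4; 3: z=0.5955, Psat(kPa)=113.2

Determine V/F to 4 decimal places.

V/F = 0.1687

Raoult's law: Kᵢ = Pᵢˢᵃᵗ/P = Pᵢˢᵃᵗ/279.5.
  K_1 = 900.0/279.5 = 3.220036, K_2 = 233.4/279.5 = 0.835063, K_3 = 113.2/279.5 = 0.405009
Rachford–Rice: g(V/F) = Σ zᵢ(Kᵢ−1)/(1+V/F(Kᵢ−1)) = 0.
Check two-phase: ΣzᵢKᵢ = 1.1969 > 1 and Σzᵢ/Kᵢ = 1.7249 > 1, so g(0) = 0.1969 > 0 and g(1) = -0.7249 < 0.
Newton–Raphson from V/F = 0.5:
  V/F = 0.5000: g = -0.25789, g' = -0.7187 → V/F = 0.1412
  V/F = 0.1412: g = 0.02660, g' = -0.9957 → V/F = 0.1679
  V/F = 0.1679: g = 0.00074, g' = -0.9421 → V/F = 0.1687
Converged at V/F = 0.1687.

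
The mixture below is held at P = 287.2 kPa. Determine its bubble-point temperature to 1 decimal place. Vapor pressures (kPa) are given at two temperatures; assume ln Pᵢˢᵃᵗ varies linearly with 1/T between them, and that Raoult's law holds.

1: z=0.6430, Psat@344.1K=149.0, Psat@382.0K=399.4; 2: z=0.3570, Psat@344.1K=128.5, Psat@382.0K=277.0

Bubble-point temperature: ΣzᵢPᵢˢᵃᵗ(T) = P. Interpolate ln Pᵢˢᵃᵗ = aᵢ + bᵢ/T.
  T = 344.1 K: ΣzᵢPᵢˢᵃᵗ = 141.68 kPa
  T = 382.0 K: ΣzᵢPᵢˢᵃᵗ = 355.70 kPa
  T = 363.1 K: ΣzᵢPᵢˢᵃᵗ = 229.94 kPa
  T = 372.6 K: ΣzᵢPᵢˢᵃᵗ = 287.83 kPa
  T = 367.9 K: ΣzᵢPᵢˢᵃᵗ = 257.92 kPa
  T = 370.2 K: ΣzᵢPᵢˢᵃᵗ = 272.24 kPa
Interpolating between 370.2 K and 372.6 K gives T ≈ 372.5 K.

T = 372.5 K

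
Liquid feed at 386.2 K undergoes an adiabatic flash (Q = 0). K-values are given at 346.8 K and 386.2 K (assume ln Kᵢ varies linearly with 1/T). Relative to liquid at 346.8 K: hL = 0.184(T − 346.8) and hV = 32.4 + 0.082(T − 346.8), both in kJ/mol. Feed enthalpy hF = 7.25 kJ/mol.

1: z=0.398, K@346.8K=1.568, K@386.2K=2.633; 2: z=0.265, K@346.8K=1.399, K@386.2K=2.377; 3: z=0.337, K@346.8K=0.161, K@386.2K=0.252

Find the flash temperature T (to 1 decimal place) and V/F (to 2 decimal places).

T = 350.0 K, V/F = 0.21

Adiabatic flash: solve Rachford–Rice at each trial T, then check hF = ψ·hV(T) + (1−ψ)·hL(T).
  T = 346.8 K: K = (1.568, 1.399, 0.161), RR gives ψ = 0.116, H_out = 3.753 kJ/mol
  T = 386.2 K: K = (2.633, 2.377, 0.252), RR gives ψ = 0.665, H_out = 26.136 kJ/mol
  T = 366.5 K: K = (2.060, 1.850, 0.204), RR gives ψ = 0.486, H_out = 18.403 kJ/mol
  T = 356.6 K: K = (1.803, 1.614, 0.182), RR gives ψ = 0.345, H_out = 12.646 kJ/mol
  T = 351.7 K: K = (1.683, 1.504, 0.171), RR gives ψ = 0.247, H_out = 8.790 kJ/mol
  T = 349.2 K: K = (1.624, 1.450, 0.166), RR gives ψ = 0.185, H_out = 6.406 kJ/mol
  T = 350.4 K: K = (1.652, 1.476, 0.168), RR gives ψ = 0.216, H_out = 7.593 kJ/mol
  T = 349.8 K: K = (1.638, 1.463, 0.167), RR gives ψ = 0.201, H_out = 7.010 kJ/mol
Linear interpolation between T = 349.8 (H_out = 7.010) and T = 350.4 (H_out = 7.593) on hF = 7.25 gives T ≈ 350.0 K, at which ψ = 0.21.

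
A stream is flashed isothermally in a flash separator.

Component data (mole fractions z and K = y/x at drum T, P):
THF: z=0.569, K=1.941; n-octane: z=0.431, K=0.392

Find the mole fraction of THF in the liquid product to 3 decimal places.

x_THF = 0.393

Material balance + equilibrium reduce to Σ zᵢ(Kᵢ−1)/(1+V/F(Kᵢ−1)) = 0.
g(0) = ΣzᵢKᵢ − 1 = 0.273 and g(1) = 1 − Σzᵢ/Kᵢ = -0.393, so a root lies in (0, 1).
Binary case is linear: z₁(K₁−1)(1+V/F(K₂−1)) + z₂(K₂−1)(1+V/F(K₁−1)) = 0
⇒ V/F = [z₁(K₁−1)+z₂(K₂−1)] / [−(K₁−1)(K₂−1)] = 0.2734/0.5721 = 0.478
Compositions from xᵢ = zᵢ/(1+V/F(Kᵢ−1)), yᵢ = Kᵢxᵢ:
  THF: x = 0.393, y = 0.762
  n-octane: x = 0.607, y = 0.238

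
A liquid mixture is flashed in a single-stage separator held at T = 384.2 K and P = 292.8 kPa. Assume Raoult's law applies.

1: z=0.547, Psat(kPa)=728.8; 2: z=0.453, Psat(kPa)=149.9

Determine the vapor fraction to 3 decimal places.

ψ = 0.817

Raoult's law: Kᵢ = Pᵢˢᵃᵗ/P = Pᵢˢᵃᵗ/292.8.
  K_1 = 728.8/292.8 = 2.48907, K_2 = 149.9/292.8 = 0.51195
Let ψ = V/F and solve Σ zᵢ(Kᵢ−1)/(1+ψ(Kᵢ−1)) = 0.
Feasibility: ΣzᵢKᵢ = 1.593, Σzᵢ/Kᵢ = 1.105 — both > 1, two phases present.
Binary case is linear: z₁(K₁−1)(1+ψ(K₂−1)) + z₂(K₂−1)(1+ψ(K₁−1)) = 0
⇒ ψ = [z₁(K₁−1)+z₂(K₂−1)] / [−(K₁−1)(K₂−1)] = 0.5934/0.7267 = 0.817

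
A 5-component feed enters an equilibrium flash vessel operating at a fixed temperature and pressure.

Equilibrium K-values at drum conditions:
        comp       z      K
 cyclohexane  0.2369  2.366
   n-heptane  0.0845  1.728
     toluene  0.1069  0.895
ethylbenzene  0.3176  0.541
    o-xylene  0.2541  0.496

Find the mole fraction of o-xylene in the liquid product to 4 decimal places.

x_o-xylene = 0.2804

Material balance + equilibrium reduce to Σ zᵢ(Kᵢ−1)/(1+ψ(Kᵢ−1)) = 0.
Feasibility: ΣzᵢKᵢ = 1.1001, Σzᵢ/Kᵢ = 1.3678 — both > 1, two phases present.
Newton–Raphson from ψ = 0.5:
  ψ = 0.5000: g = -0.13488, g' = -0.4095 → ψ = 0.1706
  ψ = 0.1706: g = 0.00744, g' = -0.4834 → ψ = 0.1860
  ψ = 0.1860: g = 0.00006, g' = -0.4756 → ψ = 0.1862
Converged at ψ = 0.1862.
Compositions from xᵢ = zᵢ/(1+ψ(Kᵢ−1)), yᵢ = Kᵢxᵢ:
  cyclohexane: x = 0.1889, y = 0.4469
  n-heptane: x = 0.0744, y = 0.1286
  toluene: x = 0.1090, y = 0.0976
  ethylbenzene: x = 0.3473, y = 0.1879
  o-xylene: x = 0.2804, y = 0.1391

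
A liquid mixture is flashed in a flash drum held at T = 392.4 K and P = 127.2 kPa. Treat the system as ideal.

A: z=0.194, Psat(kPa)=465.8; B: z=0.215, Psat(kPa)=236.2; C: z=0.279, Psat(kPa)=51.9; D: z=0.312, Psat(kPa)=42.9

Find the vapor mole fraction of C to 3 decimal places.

Raoult's law: Kᵢ = Pᵢˢᵃᵗ/P = Pᵢˢᵃᵗ/127.2.
  K_A = 465.8/127.2 = 3.66195, K_B = 236.2/127.2 = 1.85692, K_C = 51.9/127.2 = 0.40802, K_D = 42.9/127.2 = 0.33726
Rachford–Rice: g(β) = Σ zᵢ(Kᵢ−1)/(1+β(Kᵢ−1)) = 0.
Feasibility: ΣzᵢKᵢ = 1.329, Σzᵢ/Kᵢ = 1.778 — both > 1, two phases present.
Iterate (Newton) starting at β = 0.55:
  β = 0.550: g = -0.2355, g' = -0.854 → β = 0.274
  β = 0.274: g = -0.0021, g' = -0.907 → β = 0.272
Converged at β = 0.272.
Compositions from xᵢ = zᵢ/(1+β(Kᵢ−1)), yᵢ = Kᵢxᵢ:
  A: x = 0.113, y = 0.412
  B: x = 0.174, y = 0.324
  C: x = 0.333, y = 0.136
  D: x = 0.381, y = 0.128

y_C = 0.136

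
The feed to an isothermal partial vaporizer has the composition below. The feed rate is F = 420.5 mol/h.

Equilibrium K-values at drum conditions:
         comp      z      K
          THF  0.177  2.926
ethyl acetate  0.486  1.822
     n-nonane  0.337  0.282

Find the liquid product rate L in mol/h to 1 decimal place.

L = 167.9 mol/h

Material balance + equilibrium reduce to Σ zᵢ(Kᵢ−1)/(1+β(Kᵢ−1)) = 0.
g(0) = ΣzᵢKᵢ − 1 = 0.498 and g(1) = 1 − Σzᵢ/Kᵢ = -0.522, so a root lies in (0, 1).
Newton iteration, β⁰ = 0.5:
  β = 0.500: g = 0.0793, g' = -0.758 → β = 0.605
  β = 0.605: g = -0.0032, g' = -0.829 → β = 0.601
Converged at β = 0.601.
Then V = β·F = 0.6007·420.5 = 252.6 mol/h and L = F − V = 167.9 mol/h.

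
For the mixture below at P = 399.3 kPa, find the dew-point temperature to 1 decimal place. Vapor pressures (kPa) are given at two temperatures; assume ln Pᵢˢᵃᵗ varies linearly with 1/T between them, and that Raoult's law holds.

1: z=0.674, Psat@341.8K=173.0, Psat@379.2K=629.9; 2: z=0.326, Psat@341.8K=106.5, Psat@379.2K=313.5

T = 373.3 K

Dew-point temperature: Σzᵢ·P/Pᵢˢᵃᵗ(T) = 1. Interpolate ln Pᵢˢᵃᵗ = aᵢ + bᵢ/T.
  T = 341.8 K: ΣzᵢP/Pᵢˢᵃᵗ = 2.7779
  T = 379.2 K: ΣzᵢP/Pᵢˢᵃᵗ = 0.8425
  T = 360.5 K: ΣzᵢP/Pᵢˢᵃᵗ = 1.4811
  T = 369.9 K: ΣzᵢP/Pᵢˢᵃᵗ = 1.1071
  T = 374.5 K: ΣzᵢP/Pᵢˢᵃᵗ = 0.9655
  T = 372.2 K: ΣzᵢP/Pᵢˢᵃᵗ = 1.0334
Interpolating between 372.2 K and 374.5 K gives T ≈ 373.3 K.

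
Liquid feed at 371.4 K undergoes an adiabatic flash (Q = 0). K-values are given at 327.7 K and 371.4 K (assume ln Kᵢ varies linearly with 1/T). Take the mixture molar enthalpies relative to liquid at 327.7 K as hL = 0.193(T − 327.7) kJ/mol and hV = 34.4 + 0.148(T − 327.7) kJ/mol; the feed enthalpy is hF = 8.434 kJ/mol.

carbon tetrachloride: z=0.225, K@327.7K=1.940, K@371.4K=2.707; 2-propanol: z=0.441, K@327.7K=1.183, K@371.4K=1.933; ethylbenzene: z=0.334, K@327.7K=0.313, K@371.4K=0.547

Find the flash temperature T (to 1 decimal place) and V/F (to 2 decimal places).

Adiabatic flash: solve Rachford–Rice at each trial T, then check hF = ψ·hV(T) + (1−ψ)·hL(T).
  T = 327.7 K: K = (1.940, 1.183, 0.313), RR gives ψ = 0.172, H_out = 5.926 kJ/mol
  T = 371.4 K: K = (2.707, 1.933, 0.547), RR gives ψ = 1.000, H_out = 40.868 kJ/mol
  T = 349.5 K: K = (2.315, 1.535, 0.421), RR gives ψ = 0.701, H_out = 27.618 kJ/mol
  T = 338.6 K: K = (2.125, 1.353, 0.365), RR gives ψ = 0.462, H_out = 17.775 kJ/mol
  T = 333.1 K: K = (2.031, 1.266, 0.338), RR gives ψ = 0.325, H_out = 12.140 kJ/mol
  T = 330.4 K: K = (1.985, 1.224, 0.325), RR gives ψ = 0.251, H_out = 9.128 kJ/mol
  T = 329.0 K: K = (1.962, 1.203, 0.319), RR gives ψ = 0.211, H_out = 7.493 kJ/mol
Linear interpolation between T = 329.0 (H_out = 7.493) and T = 330.4 (H_out = 9.128) on hF = 8.434 gives T ≈ 329.8 K, at which ψ = 0.23.

T = 329.8 K, V/F = 0.23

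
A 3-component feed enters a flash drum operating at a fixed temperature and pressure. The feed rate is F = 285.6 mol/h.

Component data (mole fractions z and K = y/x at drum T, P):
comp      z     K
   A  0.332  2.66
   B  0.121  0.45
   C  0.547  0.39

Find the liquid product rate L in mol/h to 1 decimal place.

Material balance + equilibrium reduce to Σ zᵢ(Kᵢ−1)/(1+β(Kᵢ−1)) = 0.
Feasibility: ΣzᵢKᵢ = 1.151, Σzᵢ/Kᵢ = 1.796 — both > 1, two phases present.
Newton–Raphson from β = 0.5:
  β = 0.500: g = -0.2707, g' = -0.764 → β = 0.146
  β = 0.146: g = 0.0052, g' = -0.882 → β = 0.152
Converged at β = 0.152.
Then V = β·F = 0.1516·285.6 = 43.3 mol/h and L = F − V = 242.3 mol/h.

L = 242.3 mol/h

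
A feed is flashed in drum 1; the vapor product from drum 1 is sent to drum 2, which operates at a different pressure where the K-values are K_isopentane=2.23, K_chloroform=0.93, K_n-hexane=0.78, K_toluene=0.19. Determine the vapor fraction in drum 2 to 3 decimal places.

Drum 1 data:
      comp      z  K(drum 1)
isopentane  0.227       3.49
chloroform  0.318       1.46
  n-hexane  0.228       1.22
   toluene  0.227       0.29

V/F (drum 2) = 0.336

Drum 1:
Let ψ₁ = V/F and solve Σ zᵢ(Kᵢ−1)/(1+ψ₁(Kᵢ−1)) = 0.
Check two-phase: ΣzᵢKᵢ = 1.601 > 1 and Σzᵢ/Kᵢ = 1.252 > 1, so g(0) = 0.601 > 0 and g(1) = -0.252 < 0.
Newton–Raphson from ψ₁ = 0.43:
  ψ₁ = 0.430: g = 0.2089, g' = -0.621 → ψ₁ = 0.766
  ψ₁ = 0.766: g = -0.0080, g' = -0.762 → ψ₁ = 0.756
Converged at ψ₁ = 0.756.
Drum-1 compositions:
  isopentane: x = 0.079, y = 0.275
  chloroform: x = 0.236, y = 0.345
  n-hexane: x = 0.196, y = 0.239
  toluene: x = 0.490, y = 0.142
Drum-2 feed = drum-1 vapor: z₂ = (0.2749, 0.3445, 0.2385, 0.1420).
Drum 2:
Material balance + equilibrium reduce to Σ zᵢ(Kᵢ−1)/(1+ψ₂(Kᵢ−1)) = 0.
Feasibility: ΣzᵢKᵢ = 1.147, Σzᵢ/Kᵢ = 1.547 — both > 1, two phases present.
Newton–Raphson from ψ₂ = 0.5:
  ψ₂ = 0.500: g = -0.0679, g' = -0.439 → ψ₂ = 0.345
  ψ₂ = 0.345: g = -0.0039, g' = -0.400 → ψ₂ = 0.336
Converged at ψ₂ = 0.336.
  isopentane: x = 0.195, y = 0.434
  chloroform: x = 0.353, y = 0.328
  n-hexane: x = 0.258, y = 0.201
  toluene: x = 0.195, y = 0.037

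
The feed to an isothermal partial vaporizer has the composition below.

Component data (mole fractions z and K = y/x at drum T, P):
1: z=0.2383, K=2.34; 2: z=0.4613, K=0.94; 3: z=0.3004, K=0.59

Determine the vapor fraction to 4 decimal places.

ψ = 0.5333

Let ψ = V/F and solve Σ zᵢ(Kᵢ−1)/(1+ψ(Kᵢ−1)) = 0.
Check two-phase: ΣzᵢKᵢ = 1.1685 > 1 and Σzᵢ/Kᵢ = 1.1017 > 1, so g(0) = 0.1685 > 0 and g(1) = -0.1017 < 0.
Newton–Raphson from ψ = 0.5:
  ψ = 0.5000: g = 0.00775, g' = -0.2351 → ψ = 0.5330
  ψ = 0.5330: g = 0.00008, g' = -0.2301 → ψ = 0.5333
Converged at ψ = 0.5333.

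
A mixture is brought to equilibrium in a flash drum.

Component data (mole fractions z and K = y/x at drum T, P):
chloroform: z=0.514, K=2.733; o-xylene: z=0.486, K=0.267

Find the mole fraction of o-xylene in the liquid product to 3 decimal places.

x_o-xylene = 0.703

Binary case is linear: z₁(K₁−1)(1+ψ(K₂−1)) + z₂(K₂−1)(1+ψ(K₁−1)) = 0
⇒ ψ = [z₁(K₁−1)+z₂(K₂−1)] / [−(K₁−1)(K₂−1)] = 0.5345/1.2703 = 0.421
Compositions from xᵢ = zᵢ/(1+ψ(Kᵢ−1)), yᵢ = Kᵢxᵢ:
  chloroform: x = 0.297, y = 0.812
  o-xylene: x = 0.703, y = 0.188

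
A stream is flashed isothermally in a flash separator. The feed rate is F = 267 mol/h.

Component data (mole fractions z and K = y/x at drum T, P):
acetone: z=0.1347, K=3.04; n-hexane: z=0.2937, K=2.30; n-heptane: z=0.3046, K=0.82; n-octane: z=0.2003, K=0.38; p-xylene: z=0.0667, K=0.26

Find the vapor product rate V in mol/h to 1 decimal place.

V = 155.7 mol/h

Material balance + equilibrium reduce to Σ zᵢ(Kᵢ−1)/(1+V/F(Kᵢ−1)) = 0.
Check two-phase: ΣzᵢKᵢ = 1.4282 > 1 and Σzᵢ/Kᵢ = 1.3271 > 1, so g(0) = 0.4282 > 0 and g(1) = -0.3271 < 0.
Newton–Raphson from V/F = 0.5:
  V/F = 0.5000: g = 0.04886, g' = -0.5854 → V/F = 0.5835
  V/F = 0.5835: g = -0.00012, g' = -0.5918 → V/F = 0.5833
Converged at V/F = 0.5833.
Then V = V/F·F = 0.5833·267 = 155.7 mol/h and L = F − V = 111.3 mol/h.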